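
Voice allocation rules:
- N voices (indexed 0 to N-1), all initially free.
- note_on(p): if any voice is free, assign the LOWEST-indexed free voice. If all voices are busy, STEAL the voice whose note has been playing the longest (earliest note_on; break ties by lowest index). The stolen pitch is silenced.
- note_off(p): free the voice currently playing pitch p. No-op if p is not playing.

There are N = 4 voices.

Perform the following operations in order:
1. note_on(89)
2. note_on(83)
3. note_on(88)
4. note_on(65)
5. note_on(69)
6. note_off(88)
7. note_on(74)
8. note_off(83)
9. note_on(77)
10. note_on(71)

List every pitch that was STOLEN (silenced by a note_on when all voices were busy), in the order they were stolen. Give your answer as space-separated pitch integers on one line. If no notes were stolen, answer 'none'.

Op 1: note_on(89): voice 0 is free -> assigned | voices=[89 - - -]
Op 2: note_on(83): voice 1 is free -> assigned | voices=[89 83 - -]
Op 3: note_on(88): voice 2 is free -> assigned | voices=[89 83 88 -]
Op 4: note_on(65): voice 3 is free -> assigned | voices=[89 83 88 65]
Op 5: note_on(69): all voices busy, STEAL voice 0 (pitch 89, oldest) -> assign | voices=[69 83 88 65]
Op 6: note_off(88): free voice 2 | voices=[69 83 - 65]
Op 7: note_on(74): voice 2 is free -> assigned | voices=[69 83 74 65]
Op 8: note_off(83): free voice 1 | voices=[69 - 74 65]
Op 9: note_on(77): voice 1 is free -> assigned | voices=[69 77 74 65]
Op 10: note_on(71): all voices busy, STEAL voice 3 (pitch 65, oldest) -> assign | voices=[69 77 74 71]

Answer: 89 65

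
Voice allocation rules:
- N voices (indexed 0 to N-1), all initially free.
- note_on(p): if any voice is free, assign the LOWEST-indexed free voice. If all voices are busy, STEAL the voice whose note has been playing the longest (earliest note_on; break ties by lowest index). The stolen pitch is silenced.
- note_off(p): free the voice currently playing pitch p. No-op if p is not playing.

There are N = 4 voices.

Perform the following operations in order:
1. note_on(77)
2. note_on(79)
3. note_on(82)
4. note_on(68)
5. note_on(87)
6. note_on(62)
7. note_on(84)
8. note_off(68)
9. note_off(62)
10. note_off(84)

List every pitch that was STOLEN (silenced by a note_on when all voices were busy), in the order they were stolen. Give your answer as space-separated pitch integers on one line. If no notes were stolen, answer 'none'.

Op 1: note_on(77): voice 0 is free -> assigned | voices=[77 - - -]
Op 2: note_on(79): voice 1 is free -> assigned | voices=[77 79 - -]
Op 3: note_on(82): voice 2 is free -> assigned | voices=[77 79 82 -]
Op 4: note_on(68): voice 3 is free -> assigned | voices=[77 79 82 68]
Op 5: note_on(87): all voices busy, STEAL voice 0 (pitch 77, oldest) -> assign | voices=[87 79 82 68]
Op 6: note_on(62): all voices busy, STEAL voice 1 (pitch 79, oldest) -> assign | voices=[87 62 82 68]
Op 7: note_on(84): all voices busy, STEAL voice 2 (pitch 82, oldest) -> assign | voices=[87 62 84 68]
Op 8: note_off(68): free voice 3 | voices=[87 62 84 -]
Op 9: note_off(62): free voice 1 | voices=[87 - 84 -]
Op 10: note_off(84): free voice 2 | voices=[87 - - -]

Answer: 77 79 82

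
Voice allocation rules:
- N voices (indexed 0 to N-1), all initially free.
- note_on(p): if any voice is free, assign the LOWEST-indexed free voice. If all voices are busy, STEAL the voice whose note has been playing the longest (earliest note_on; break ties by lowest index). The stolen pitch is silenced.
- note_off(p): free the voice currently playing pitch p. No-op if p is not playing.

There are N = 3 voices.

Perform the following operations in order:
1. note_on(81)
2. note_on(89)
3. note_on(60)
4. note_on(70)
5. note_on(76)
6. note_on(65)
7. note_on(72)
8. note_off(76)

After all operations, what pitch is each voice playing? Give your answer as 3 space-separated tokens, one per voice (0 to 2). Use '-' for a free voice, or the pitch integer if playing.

Answer: 72 - 65

Derivation:
Op 1: note_on(81): voice 0 is free -> assigned | voices=[81 - -]
Op 2: note_on(89): voice 1 is free -> assigned | voices=[81 89 -]
Op 3: note_on(60): voice 2 is free -> assigned | voices=[81 89 60]
Op 4: note_on(70): all voices busy, STEAL voice 0 (pitch 81, oldest) -> assign | voices=[70 89 60]
Op 5: note_on(76): all voices busy, STEAL voice 1 (pitch 89, oldest) -> assign | voices=[70 76 60]
Op 6: note_on(65): all voices busy, STEAL voice 2 (pitch 60, oldest) -> assign | voices=[70 76 65]
Op 7: note_on(72): all voices busy, STEAL voice 0 (pitch 70, oldest) -> assign | voices=[72 76 65]
Op 8: note_off(76): free voice 1 | voices=[72 - 65]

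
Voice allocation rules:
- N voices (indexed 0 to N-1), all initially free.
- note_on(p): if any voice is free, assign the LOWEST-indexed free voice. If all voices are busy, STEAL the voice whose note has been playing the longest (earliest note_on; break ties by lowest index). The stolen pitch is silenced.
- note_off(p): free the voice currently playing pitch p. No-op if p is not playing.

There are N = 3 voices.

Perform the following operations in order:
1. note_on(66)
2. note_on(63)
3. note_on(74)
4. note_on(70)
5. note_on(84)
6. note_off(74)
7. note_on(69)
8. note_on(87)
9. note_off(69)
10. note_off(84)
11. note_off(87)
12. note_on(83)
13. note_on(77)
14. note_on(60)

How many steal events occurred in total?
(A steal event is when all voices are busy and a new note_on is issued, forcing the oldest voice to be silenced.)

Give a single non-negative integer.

Answer: 3

Derivation:
Op 1: note_on(66): voice 0 is free -> assigned | voices=[66 - -]
Op 2: note_on(63): voice 1 is free -> assigned | voices=[66 63 -]
Op 3: note_on(74): voice 2 is free -> assigned | voices=[66 63 74]
Op 4: note_on(70): all voices busy, STEAL voice 0 (pitch 66, oldest) -> assign | voices=[70 63 74]
Op 5: note_on(84): all voices busy, STEAL voice 1 (pitch 63, oldest) -> assign | voices=[70 84 74]
Op 6: note_off(74): free voice 2 | voices=[70 84 -]
Op 7: note_on(69): voice 2 is free -> assigned | voices=[70 84 69]
Op 8: note_on(87): all voices busy, STEAL voice 0 (pitch 70, oldest) -> assign | voices=[87 84 69]
Op 9: note_off(69): free voice 2 | voices=[87 84 -]
Op 10: note_off(84): free voice 1 | voices=[87 - -]
Op 11: note_off(87): free voice 0 | voices=[- - -]
Op 12: note_on(83): voice 0 is free -> assigned | voices=[83 - -]
Op 13: note_on(77): voice 1 is free -> assigned | voices=[83 77 -]
Op 14: note_on(60): voice 2 is free -> assigned | voices=[83 77 60]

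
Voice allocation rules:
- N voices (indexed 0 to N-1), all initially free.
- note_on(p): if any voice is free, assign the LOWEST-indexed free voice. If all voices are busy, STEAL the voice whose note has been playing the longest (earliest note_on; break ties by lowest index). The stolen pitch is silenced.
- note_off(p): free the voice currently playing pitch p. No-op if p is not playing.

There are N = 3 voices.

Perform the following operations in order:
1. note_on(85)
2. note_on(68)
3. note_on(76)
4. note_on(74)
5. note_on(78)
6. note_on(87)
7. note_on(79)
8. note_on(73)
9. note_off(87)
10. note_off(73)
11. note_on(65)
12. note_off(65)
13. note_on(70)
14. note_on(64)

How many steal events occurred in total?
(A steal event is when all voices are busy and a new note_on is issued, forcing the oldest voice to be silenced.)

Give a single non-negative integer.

Answer: 5

Derivation:
Op 1: note_on(85): voice 0 is free -> assigned | voices=[85 - -]
Op 2: note_on(68): voice 1 is free -> assigned | voices=[85 68 -]
Op 3: note_on(76): voice 2 is free -> assigned | voices=[85 68 76]
Op 4: note_on(74): all voices busy, STEAL voice 0 (pitch 85, oldest) -> assign | voices=[74 68 76]
Op 5: note_on(78): all voices busy, STEAL voice 1 (pitch 68, oldest) -> assign | voices=[74 78 76]
Op 6: note_on(87): all voices busy, STEAL voice 2 (pitch 76, oldest) -> assign | voices=[74 78 87]
Op 7: note_on(79): all voices busy, STEAL voice 0 (pitch 74, oldest) -> assign | voices=[79 78 87]
Op 8: note_on(73): all voices busy, STEAL voice 1 (pitch 78, oldest) -> assign | voices=[79 73 87]
Op 9: note_off(87): free voice 2 | voices=[79 73 -]
Op 10: note_off(73): free voice 1 | voices=[79 - -]
Op 11: note_on(65): voice 1 is free -> assigned | voices=[79 65 -]
Op 12: note_off(65): free voice 1 | voices=[79 - -]
Op 13: note_on(70): voice 1 is free -> assigned | voices=[79 70 -]
Op 14: note_on(64): voice 2 is free -> assigned | voices=[79 70 64]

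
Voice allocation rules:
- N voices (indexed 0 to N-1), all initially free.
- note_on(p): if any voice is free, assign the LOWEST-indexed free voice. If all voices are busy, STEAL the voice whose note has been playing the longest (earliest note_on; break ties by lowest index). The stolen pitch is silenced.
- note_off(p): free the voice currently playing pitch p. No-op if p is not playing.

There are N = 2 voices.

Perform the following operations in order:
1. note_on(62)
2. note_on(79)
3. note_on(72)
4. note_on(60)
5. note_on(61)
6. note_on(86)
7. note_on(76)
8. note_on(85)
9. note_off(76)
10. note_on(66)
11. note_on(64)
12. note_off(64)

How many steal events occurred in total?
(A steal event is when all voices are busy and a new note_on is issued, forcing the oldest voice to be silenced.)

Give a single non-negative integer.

Op 1: note_on(62): voice 0 is free -> assigned | voices=[62 -]
Op 2: note_on(79): voice 1 is free -> assigned | voices=[62 79]
Op 3: note_on(72): all voices busy, STEAL voice 0 (pitch 62, oldest) -> assign | voices=[72 79]
Op 4: note_on(60): all voices busy, STEAL voice 1 (pitch 79, oldest) -> assign | voices=[72 60]
Op 5: note_on(61): all voices busy, STEAL voice 0 (pitch 72, oldest) -> assign | voices=[61 60]
Op 6: note_on(86): all voices busy, STEAL voice 1 (pitch 60, oldest) -> assign | voices=[61 86]
Op 7: note_on(76): all voices busy, STEAL voice 0 (pitch 61, oldest) -> assign | voices=[76 86]
Op 8: note_on(85): all voices busy, STEAL voice 1 (pitch 86, oldest) -> assign | voices=[76 85]
Op 9: note_off(76): free voice 0 | voices=[- 85]
Op 10: note_on(66): voice 0 is free -> assigned | voices=[66 85]
Op 11: note_on(64): all voices busy, STEAL voice 1 (pitch 85, oldest) -> assign | voices=[66 64]
Op 12: note_off(64): free voice 1 | voices=[66 -]

Answer: 7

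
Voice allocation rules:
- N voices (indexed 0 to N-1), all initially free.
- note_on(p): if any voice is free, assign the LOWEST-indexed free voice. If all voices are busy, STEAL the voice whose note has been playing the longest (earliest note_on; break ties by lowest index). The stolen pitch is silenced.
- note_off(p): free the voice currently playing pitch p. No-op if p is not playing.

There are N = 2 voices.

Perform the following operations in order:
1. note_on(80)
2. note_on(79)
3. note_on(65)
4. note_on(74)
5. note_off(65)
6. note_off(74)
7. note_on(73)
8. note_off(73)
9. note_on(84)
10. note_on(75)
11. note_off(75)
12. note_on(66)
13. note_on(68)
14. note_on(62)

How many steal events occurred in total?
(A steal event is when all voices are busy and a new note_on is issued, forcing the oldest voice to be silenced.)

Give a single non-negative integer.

Op 1: note_on(80): voice 0 is free -> assigned | voices=[80 -]
Op 2: note_on(79): voice 1 is free -> assigned | voices=[80 79]
Op 3: note_on(65): all voices busy, STEAL voice 0 (pitch 80, oldest) -> assign | voices=[65 79]
Op 4: note_on(74): all voices busy, STEAL voice 1 (pitch 79, oldest) -> assign | voices=[65 74]
Op 5: note_off(65): free voice 0 | voices=[- 74]
Op 6: note_off(74): free voice 1 | voices=[- -]
Op 7: note_on(73): voice 0 is free -> assigned | voices=[73 -]
Op 8: note_off(73): free voice 0 | voices=[- -]
Op 9: note_on(84): voice 0 is free -> assigned | voices=[84 -]
Op 10: note_on(75): voice 1 is free -> assigned | voices=[84 75]
Op 11: note_off(75): free voice 1 | voices=[84 -]
Op 12: note_on(66): voice 1 is free -> assigned | voices=[84 66]
Op 13: note_on(68): all voices busy, STEAL voice 0 (pitch 84, oldest) -> assign | voices=[68 66]
Op 14: note_on(62): all voices busy, STEAL voice 1 (pitch 66, oldest) -> assign | voices=[68 62]

Answer: 4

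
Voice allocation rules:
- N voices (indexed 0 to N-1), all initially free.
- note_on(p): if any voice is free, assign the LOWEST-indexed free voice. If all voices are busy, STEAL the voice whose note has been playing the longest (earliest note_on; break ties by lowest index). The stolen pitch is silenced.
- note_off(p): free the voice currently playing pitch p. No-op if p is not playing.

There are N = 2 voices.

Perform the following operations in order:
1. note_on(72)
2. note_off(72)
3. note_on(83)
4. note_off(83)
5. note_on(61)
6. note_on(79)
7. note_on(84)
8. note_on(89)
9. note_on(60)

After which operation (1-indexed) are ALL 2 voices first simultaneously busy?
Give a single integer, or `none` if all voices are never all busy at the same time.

Op 1: note_on(72): voice 0 is free -> assigned | voices=[72 -]
Op 2: note_off(72): free voice 0 | voices=[- -]
Op 3: note_on(83): voice 0 is free -> assigned | voices=[83 -]
Op 4: note_off(83): free voice 0 | voices=[- -]
Op 5: note_on(61): voice 0 is free -> assigned | voices=[61 -]
Op 6: note_on(79): voice 1 is free -> assigned | voices=[61 79]
Op 7: note_on(84): all voices busy, STEAL voice 0 (pitch 61, oldest) -> assign | voices=[84 79]
Op 8: note_on(89): all voices busy, STEAL voice 1 (pitch 79, oldest) -> assign | voices=[84 89]
Op 9: note_on(60): all voices busy, STEAL voice 0 (pitch 84, oldest) -> assign | voices=[60 89]

Answer: 6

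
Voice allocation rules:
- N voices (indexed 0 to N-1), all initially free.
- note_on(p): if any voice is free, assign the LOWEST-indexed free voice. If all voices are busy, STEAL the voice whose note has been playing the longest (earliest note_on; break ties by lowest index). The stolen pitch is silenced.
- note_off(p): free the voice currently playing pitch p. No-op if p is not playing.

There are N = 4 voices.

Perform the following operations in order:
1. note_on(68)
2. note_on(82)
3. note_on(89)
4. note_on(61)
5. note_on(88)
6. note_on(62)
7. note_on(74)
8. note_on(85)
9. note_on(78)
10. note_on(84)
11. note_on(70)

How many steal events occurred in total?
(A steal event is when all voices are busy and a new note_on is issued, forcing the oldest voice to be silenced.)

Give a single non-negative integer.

Answer: 7

Derivation:
Op 1: note_on(68): voice 0 is free -> assigned | voices=[68 - - -]
Op 2: note_on(82): voice 1 is free -> assigned | voices=[68 82 - -]
Op 3: note_on(89): voice 2 is free -> assigned | voices=[68 82 89 -]
Op 4: note_on(61): voice 3 is free -> assigned | voices=[68 82 89 61]
Op 5: note_on(88): all voices busy, STEAL voice 0 (pitch 68, oldest) -> assign | voices=[88 82 89 61]
Op 6: note_on(62): all voices busy, STEAL voice 1 (pitch 82, oldest) -> assign | voices=[88 62 89 61]
Op 7: note_on(74): all voices busy, STEAL voice 2 (pitch 89, oldest) -> assign | voices=[88 62 74 61]
Op 8: note_on(85): all voices busy, STEAL voice 3 (pitch 61, oldest) -> assign | voices=[88 62 74 85]
Op 9: note_on(78): all voices busy, STEAL voice 0 (pitch 88, oldest) -> assign | voices=[78 62 74 85]
Op 10: note_on(84): all voices busy, STEAL voice 1 (pitch 62, oldest) -> assign | voices=[78 84 74 85]
Op 11: note_on(70): all voices busy, STEAL voice 2 (pitch 74, oldest) -> assign | voices=[78 84 70 85]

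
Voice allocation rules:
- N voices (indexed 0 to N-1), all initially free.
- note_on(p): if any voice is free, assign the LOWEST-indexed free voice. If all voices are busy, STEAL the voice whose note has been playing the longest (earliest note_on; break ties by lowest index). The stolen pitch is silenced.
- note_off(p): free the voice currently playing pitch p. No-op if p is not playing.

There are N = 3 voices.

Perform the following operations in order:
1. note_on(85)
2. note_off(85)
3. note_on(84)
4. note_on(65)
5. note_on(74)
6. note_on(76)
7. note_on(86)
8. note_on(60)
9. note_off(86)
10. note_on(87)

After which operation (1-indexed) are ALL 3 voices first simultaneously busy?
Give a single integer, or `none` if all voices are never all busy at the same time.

Op 1: note_on(85): voice 0 is free -> assigned | voices=[85 - -]
Op 2: note_off(85): free voice 0 | voices=[- - -]
Op 3: note_on(84): voice 0 is free -> assigned | voices=[84 - -]
Op 4: note_on(65): voice 1 is free -> assigned | voices=[84 65 -]
Op 5: note_on(74): voice 2 is free -> assigned | voices=[84 65 74]
Op 6: note_on(76): all voices busy, STEAL voice 0 (pitch 84, oldest) -> assign | voices=[76 65 74]
Op 7: note_on(86): all voices busy, STEAL voice 1 (pitch 65, oldest) -> assign | voices=[76 86 74]
Op 8: note_on(60): all voices busy, STEAL voice 2 (pitch 74, oldest) -> assign | voices=[76 86 60]
Op 9: note_off(86): free voice 1 | voices=[76 - 60]
Op 10: note_on(87): voice 1 is free -> assigned | voices=[76 87 60]

Answer: 5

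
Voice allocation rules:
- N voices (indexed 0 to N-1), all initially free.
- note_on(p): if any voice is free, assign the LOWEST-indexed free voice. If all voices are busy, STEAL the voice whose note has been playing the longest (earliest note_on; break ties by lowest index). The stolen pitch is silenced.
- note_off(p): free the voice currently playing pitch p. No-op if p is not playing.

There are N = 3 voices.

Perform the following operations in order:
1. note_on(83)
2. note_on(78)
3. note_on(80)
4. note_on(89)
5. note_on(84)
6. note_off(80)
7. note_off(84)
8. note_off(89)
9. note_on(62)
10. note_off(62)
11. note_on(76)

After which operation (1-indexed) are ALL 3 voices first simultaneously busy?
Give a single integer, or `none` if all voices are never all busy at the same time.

Answer: 3

Derivation:
Op 1: note_on(83): voice 0 is free -> assigned | voices=[83 - -]
Op 2: note_on(78): voice 1 is free -> assigned | voices=[83 78 -]
Op 3: note_on(80): voice 2 is free -> assigned | voices=[83 78 80]
Op 4: note_on(89): all voices busy, STEAL voice 0 (pitch 83, oldest) -> assign | voices=[89 78 80]
Op 5: note_on(84): all voices busy, STEAL voice 1 (pitch 78, oldest) -> assign | voices=[89 84 80]
Op 6: note_off(80): free voice 2 | voices=[89 84 -]
Op 7: note_off(84): free voice 1 | voices=[89 - -]
Op 8: note_off(89): free voice 0 | voices=[- - -]
Op 9: note_on(62): voice 0 is free -> assigned | voices=[62 - -]
Op 10: note_off(62): free voice 0 | voices=[- - -]
Op 11: note_on(76): voice 0 is free -> assigned | voices=[76 - -]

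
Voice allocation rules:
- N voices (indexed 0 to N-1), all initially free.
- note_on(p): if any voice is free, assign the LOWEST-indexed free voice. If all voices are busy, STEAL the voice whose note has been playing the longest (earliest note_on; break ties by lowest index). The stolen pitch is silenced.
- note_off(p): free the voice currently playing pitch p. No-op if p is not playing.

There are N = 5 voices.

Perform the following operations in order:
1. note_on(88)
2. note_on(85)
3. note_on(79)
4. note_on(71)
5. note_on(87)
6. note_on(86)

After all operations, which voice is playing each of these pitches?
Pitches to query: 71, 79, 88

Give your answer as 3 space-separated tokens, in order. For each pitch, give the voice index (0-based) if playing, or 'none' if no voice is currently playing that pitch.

Op 1: note_on(88): voice 0 is free -> assigned | voices=[88 - - - -]
Op 2: note_on(85): voice 1 is free -> assigned | voices=[88 85 - - -]
Op 3: note_on(79): voice 2 is free -> assigned | voices=[88 85 79 - -]
Op 4: note_on(71): voice 3 is free -> assigned | voices=[88 85 79 71 -]
Op 5: note_on(87): voice 4 is free -> assigned | voices=[88 85 79 71 87]
Op 6: note_on(86): all voices busy, STEAL voice 0 (pitch 88, oldest) -> assign | voices=[86 85 79 71 87]

Answer: 3 2 none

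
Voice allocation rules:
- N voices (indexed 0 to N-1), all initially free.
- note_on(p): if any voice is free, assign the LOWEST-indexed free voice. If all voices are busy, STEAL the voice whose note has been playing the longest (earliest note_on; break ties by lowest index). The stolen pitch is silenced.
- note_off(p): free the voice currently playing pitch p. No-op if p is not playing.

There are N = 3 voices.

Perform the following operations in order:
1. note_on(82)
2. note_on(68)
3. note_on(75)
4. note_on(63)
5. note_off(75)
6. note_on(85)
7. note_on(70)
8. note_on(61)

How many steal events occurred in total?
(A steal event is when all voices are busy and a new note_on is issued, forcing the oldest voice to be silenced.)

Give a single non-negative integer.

Answer: 3

Derivation:
Op 1: note_on(82): voice 0 is free -> assigned | voices=[82 - -]
Op 2: note_on(68): voice 1 is free -> assigned | voices=[82 68 -]
Op 3: note_on(75): voice 2 is free -> assigned | voices=[82 68 75]
Op 4: note_on(63): all voices busy, STEAL voice 0 (pitch 82, oldest) -> assign | voices=[63 68 75]
Op 5: note_off(75): free voice 2 | voices=[63 68 -]
Op 6: note_on(85): voice 2 is free -> assigned | voices=[63 68 85]
Op 7: note_on(70): all voices busy, STEAL voice 1 (pitch 68, oldest) -> assign | voices=[63 70 85]
Op 8: note_on(61): all voices busy, STEAL voice 0 (pitch 63, oldest) -> assign | voices=[61 70 85]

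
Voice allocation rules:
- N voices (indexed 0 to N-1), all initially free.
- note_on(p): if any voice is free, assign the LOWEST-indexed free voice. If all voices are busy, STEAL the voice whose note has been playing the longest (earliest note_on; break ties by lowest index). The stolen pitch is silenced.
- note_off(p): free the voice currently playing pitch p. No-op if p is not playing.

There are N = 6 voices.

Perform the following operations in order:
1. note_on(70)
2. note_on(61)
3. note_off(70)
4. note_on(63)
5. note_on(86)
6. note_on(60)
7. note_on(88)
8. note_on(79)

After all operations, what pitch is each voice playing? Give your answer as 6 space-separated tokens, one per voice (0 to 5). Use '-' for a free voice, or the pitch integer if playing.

Answer: 63 61 86 60 88 79

Derivation:
Op 1: note_on(70): voice 0 is free -> assigned | voices=[70 - - - - -]
Op 2: note_on(61): voice 1 is free -> assigned | voices=[70 61 - - - -]
Op 3: note_off(70): free voice 0 | voices=[- 61 - - - -]
Op 4: note_on(63): voice 0 is free -> assigned | voices=[63 61 - - - -]
Op 5: note_on(86): voice 2 is free -> assigned | voices=[63 61 86 - - -]
Op 6: note_on(60): voice 3 is free -> assigned | voices=[63 61 86 60 - -]
Op 7: note_on(88): voice 4 is free -> assigned | voices=[63 61 86 60 88 -]
Op 8: note_on(79): voice 5 is free -> assigned | voices=[63 61 86 60 88 79]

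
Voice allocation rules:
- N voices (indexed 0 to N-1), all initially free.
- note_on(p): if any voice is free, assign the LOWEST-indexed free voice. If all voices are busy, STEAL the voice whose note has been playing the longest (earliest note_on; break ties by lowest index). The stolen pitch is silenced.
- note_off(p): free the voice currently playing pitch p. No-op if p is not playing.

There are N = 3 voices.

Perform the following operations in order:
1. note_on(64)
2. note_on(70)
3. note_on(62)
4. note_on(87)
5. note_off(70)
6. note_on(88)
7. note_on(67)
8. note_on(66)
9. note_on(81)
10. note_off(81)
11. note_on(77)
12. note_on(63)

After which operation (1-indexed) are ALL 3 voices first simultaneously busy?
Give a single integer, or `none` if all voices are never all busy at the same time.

Op 1: note_on(64): voice 0 is free -> assigned | voices=[64 - -]
Op 2: note_on(70): voice 1 is free -> assigned | voices=[64 70 -]
Op 3: note_on(62): voice 2 is free -> assigned | voices=[64 70 62]
Op 4: note_on(87): all voices busy, STEAL voice 0 (pitch 64, oldest) -> assign | voices=[87 70 62]
Op 5: note_off(70): free voice 1 | voices=[87 - 62]
Op 6: note_on(88): voice 1 is free -> assigned | voices=[87 88 62]
Op 7: note_on(67): all voices busy, STEAL voice 2 (pitch 62, oldest) -> assign | voices=[87 88 67]
Op 8: note_on(66): all voices busy, STEAL voice 0 (pitch 87, oldest) -> assign | voices=[66 88 67]
Op 9: note_on(81): all voices busy, STEAL voice 1 (pitch 88, oldest) -> assign | voices=[66 81 67]
Op 10: note_off(81): free voice 1 | voices=[66 - 67]
Op 11: note_on(77): voice 1 is free -> assigned | voices=[66 77 67]
Op 12: note_on(63): all voices busy, STEAL voice 2 (pitch 67, oldest) -> assign | voices=[66 77 63]

Answer: 3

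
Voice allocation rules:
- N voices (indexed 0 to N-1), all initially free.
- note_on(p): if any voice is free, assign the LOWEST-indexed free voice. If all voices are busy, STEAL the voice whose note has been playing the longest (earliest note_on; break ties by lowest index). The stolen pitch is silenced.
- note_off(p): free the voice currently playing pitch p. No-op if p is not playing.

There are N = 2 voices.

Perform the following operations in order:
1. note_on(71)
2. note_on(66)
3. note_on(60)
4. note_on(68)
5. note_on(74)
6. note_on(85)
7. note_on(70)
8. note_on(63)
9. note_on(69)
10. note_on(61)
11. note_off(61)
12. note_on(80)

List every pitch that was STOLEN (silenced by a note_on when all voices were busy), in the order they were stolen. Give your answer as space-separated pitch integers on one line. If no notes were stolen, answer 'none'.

Op 1: note_on(71): voice 0 is free -> assigned | voices=[71 -]
Op 2: note_on(66): voice 1 is free -> assigned | voices=[71 66]
Op 3: note_on(60): all voices busy, STEAL voice 0 (pitch 71, oldest) -> assign | voices=[60 66]
Op 4: note_on(68): all voices busy, STEAL voice 1 (pitch 66, oldest) -> assign | voices=[60 68]
Op 5: note_on(74): all voices busy, STEAL voice 0 (pitch 60, oldest) -> assign | voices=[74 68]
Op 6: note_on(85): all voices busy, STEAL voice 1 (pitch 68, oldest) -> assign | voices=[74 85]
Op 7: note_on(70): all voices busy, STEAL voice 0 (pitch 74, oldest) -> assign | voices=[70 85]
Op 8: note_on(63): all voices busy, STEAL voice 1 (pitch 85, oldest) -> assign | voices=[70 63]
Op 9: note_on(69): all voices busy, STEAL voice 0 (pitch 70, oldest) -> assign | voices=[69 63]
Op 10: note_on(61): all voices busy, STEAL voice 1 (pitch 63, oldest) -> assign | voices=[69 61]
Op 11: note_off(61): free voice 1 | voices=[69 -]
Op 12: note_on(80): voice 1 is free -> assigned | voices=[69 80]

Answer: 71 66 60 68 74 85 70 63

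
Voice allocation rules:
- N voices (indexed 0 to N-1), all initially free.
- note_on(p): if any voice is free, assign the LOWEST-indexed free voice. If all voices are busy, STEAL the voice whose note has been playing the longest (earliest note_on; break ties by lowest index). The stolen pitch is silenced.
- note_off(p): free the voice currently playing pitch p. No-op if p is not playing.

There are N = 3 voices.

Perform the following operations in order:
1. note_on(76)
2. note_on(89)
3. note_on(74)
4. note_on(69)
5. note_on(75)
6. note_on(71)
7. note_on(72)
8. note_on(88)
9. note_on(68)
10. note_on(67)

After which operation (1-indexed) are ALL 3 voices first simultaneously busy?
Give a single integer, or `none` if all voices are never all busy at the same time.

Op 1: note_on(76): voice 0 is free -> assigned | voices=[76 - -]
Op 2: note_on(89): voice 1 is free -> assigned | voices=[76 89 -]
Op 3: note_on(74): voice 2 is free -> assigned | voices=[76 89 74]
Op 4: note_on(69): all voices busy, STEAL voice 0 (pitch 76, oldest) -> assign | voices=[69 89 74]
Op 5: note_on(75): all voices busy, STEAL voice 1 (pitch 89, oldest) -> assign | voices=[69 75 74]
Op 6: note_on(71): all voices busy, STEAL voice 2 (pitch 74, oldest) -> assign | voices=[69 75 71]
Op 7: note_on(72): all voices busy, STEAL voice 0 (pitch 69, oldest) -> assign | voices=[72 75 71]
Op 8: note_on(88): all voices busy, STEAL voice 1 (pitch 75, oldest) -> assign | voices=[72 88 71]
Op 9: note_on(68): all voices busy, STEAL voice 2 (pitch 71, oldest) -> assign | voices=[72 88 68]
Op 10: note_on(67): all voices busy, STEAL voice 0 (pitch 72, oldest) -> assign | voices=[67 88 68]

Answer: 3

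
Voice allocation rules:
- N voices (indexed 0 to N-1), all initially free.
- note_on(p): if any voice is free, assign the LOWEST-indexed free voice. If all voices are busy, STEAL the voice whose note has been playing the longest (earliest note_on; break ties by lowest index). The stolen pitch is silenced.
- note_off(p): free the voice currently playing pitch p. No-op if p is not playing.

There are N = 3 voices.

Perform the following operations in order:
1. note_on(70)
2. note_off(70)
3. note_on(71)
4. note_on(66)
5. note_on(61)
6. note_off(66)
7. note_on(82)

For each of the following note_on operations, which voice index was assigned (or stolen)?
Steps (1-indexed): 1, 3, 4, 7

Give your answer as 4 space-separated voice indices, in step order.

Answer: 0 0 1 1

Derivation:
Op 1: note_on(70): voice 0 is free -> assigned | voices=[70 - -]
Op 2: note_off(70): free voice 0 | voices=[- - -]
Op 3: note_on(71): voice 0 is free -> assigned | voices=[71 - -]
Op 4: note_on(66): voice 1 is free -> assigned | voices=[71 66 -]
Op 5: note_on(61): voice 2 is free -> assigned | voices=[71 66 61]
Op 6: note_off(66): free voice 1 | voices=[71 - 61]
Op 7: note_on(82): voice 1 is free -> assigned | voices=[71 82 61]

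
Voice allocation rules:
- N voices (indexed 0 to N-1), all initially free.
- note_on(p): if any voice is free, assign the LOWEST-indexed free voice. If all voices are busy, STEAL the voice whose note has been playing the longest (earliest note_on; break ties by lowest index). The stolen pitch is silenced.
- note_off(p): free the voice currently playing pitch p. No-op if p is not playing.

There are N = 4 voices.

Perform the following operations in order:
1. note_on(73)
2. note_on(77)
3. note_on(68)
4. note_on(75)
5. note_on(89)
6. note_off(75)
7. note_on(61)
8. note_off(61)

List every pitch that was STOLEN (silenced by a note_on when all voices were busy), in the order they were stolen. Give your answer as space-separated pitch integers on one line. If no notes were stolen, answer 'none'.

Op 1: note_on(73): voice 0 is free -> assigned | voices=[73 - - -]
Op 2: note_on(77): voice 1 is free -> assigned | voices=[73 77 - -]
Op 3: note_on(68): voice 2 is free -> assigned | voices=[73 77 68 -]
Op 4: note_on(75): voice 3 is free -> assigned | voices=[73 77 68 75]
Op 5: note_on(89): all voices busy, STEAL voice 0 (pitch 73, oldest) -> assign | voices=[89 77 68 75]
Op 6: note_off(75): free voice 3 | voices=[89 77 68 -]
Op 7: note_on(61): voice 3 is free -> assigned | voices=[89 77 68 61]
Op 8: note_off(61): free voice 3 | voices=[89 77 68 -]

Answer: 73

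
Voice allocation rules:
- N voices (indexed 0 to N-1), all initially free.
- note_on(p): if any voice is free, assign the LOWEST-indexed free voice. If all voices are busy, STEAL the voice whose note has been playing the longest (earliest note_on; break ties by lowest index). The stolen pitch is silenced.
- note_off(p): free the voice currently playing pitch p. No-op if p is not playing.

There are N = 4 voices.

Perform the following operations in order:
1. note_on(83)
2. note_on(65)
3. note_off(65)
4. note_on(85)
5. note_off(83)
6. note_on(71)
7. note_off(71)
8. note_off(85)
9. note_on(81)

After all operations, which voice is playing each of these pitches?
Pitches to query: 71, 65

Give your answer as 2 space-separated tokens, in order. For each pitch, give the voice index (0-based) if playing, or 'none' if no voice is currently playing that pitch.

Answer: none none

Derivation:
Op 1: note_on(83): voice 0 is free -> assigned | voices=[83 - - -]
Op 2: note_on(65): voice 1 is free -> assigned | voices=[83 65 - -]
Op 3: note_off(65): free voice 1 | voices=[83 - - -]
Op 4: note_on(85): voice 1 is free -> assigned | voices=[83 85 - -]
Op 5: note_off(83): free voice 0 | voices=[- 85 - -]
Op 6: note_on(71): voice 0 is free -> assigned | voices=[71 85 - -]
Op 7: note_off(71): free voice 0 | voices=[- 85 - -]
Op 8: note_off(85): free voice 1 | voices=[- - - -]
Op 9: note_on(81): voice 0 is free -> assigned | voices=[81 - - -]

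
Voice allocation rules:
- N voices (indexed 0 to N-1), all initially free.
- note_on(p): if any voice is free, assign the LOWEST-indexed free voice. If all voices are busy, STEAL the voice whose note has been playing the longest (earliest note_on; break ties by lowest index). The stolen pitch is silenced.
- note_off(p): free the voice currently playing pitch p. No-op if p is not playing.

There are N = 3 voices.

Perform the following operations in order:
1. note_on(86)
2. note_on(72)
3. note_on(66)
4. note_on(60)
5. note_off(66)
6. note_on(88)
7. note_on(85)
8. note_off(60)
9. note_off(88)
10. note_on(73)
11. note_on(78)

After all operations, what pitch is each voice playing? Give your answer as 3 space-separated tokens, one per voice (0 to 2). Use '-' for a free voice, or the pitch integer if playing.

Answer: 73 85 78

Derivation:
Op 1: note_on(86): voice 0 is free -> assigned | voices=[86 - -]
Op 2: note_on(72): voice 1 is free -> assigned | voices=[86 72 -]
Op 3: note_on(66): voice 2 is free -> assigned | voices=[86 72 66]
Op 4: note_on(60): all voices busy, STEAL voice 0 (pitch 86, oldest) -> assign | voices=[60 72 66]
Op 5: note_off(66): free voice 2 | voices=[60 72 -]
Op 6: note_on(88): voice 2 is free -> assigned | voices=[60 72 88]
Op 7: note_on(85): all voices busy, STEAL voice 1 (pitch 72, oldest) -> assign | voices=[60 85 88]
Op 8: note_off(60): free voice 0 | voices=[- 85 88]
Op 9: note_off(88): free voice 2 | voices=[- 85 -]
Op 10: note_on(73): voice 0 is free -> assigned | voices=[73 85 -]
Op 11: note_on(78): voice 2 is free -> assigned | voices=[73 85 78]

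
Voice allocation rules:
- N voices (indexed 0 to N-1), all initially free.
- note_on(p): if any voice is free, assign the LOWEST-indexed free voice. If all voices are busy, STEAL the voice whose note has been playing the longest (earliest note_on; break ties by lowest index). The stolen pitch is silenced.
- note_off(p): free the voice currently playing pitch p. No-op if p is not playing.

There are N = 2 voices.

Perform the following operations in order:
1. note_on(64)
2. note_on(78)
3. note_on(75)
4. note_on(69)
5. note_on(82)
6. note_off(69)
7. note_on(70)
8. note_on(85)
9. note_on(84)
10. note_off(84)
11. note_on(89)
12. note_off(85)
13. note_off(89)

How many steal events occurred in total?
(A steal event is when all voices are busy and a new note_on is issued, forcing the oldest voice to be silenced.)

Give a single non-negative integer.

Op 1: note_on(64): voice 0 is free -> assigned | voices=[64 -]
Op 2: note_on(78): voice 1 is free -> assigned | voices=[64 78]
Op 3: note_on(75): all voices busy, STEAL voice 0 (pitch 64, oldest) -> assign | voices=[75 78]
Op 4: note_on(69): all voices busy, STEAL voice 1 (pitch 78, oldest) -> assign | voices=[75 69]
Op 5: note_on(82): all voices busy, STEAL voice 0 (pitch 75, oldest) -> assign | voices=[82 69]
Op 6: note_off(69): free voice 1 | voices=[82 -]
Op 7: note_on(70): voice 1 is free -> assigned | voices=[82 70]
Op 8: note_on(85): all voices busy, STEAL voice 0 (pitch 82, oldest) -> assign | voices=[85 70]
Op 9: note_on(84): all voices busy, STEAL voice 1 (pitch 70, oldest) -> assign | voices=[85 84]
Op 10: note_off(84): free voice 1 | voices=[85 -]
Op 11: note_on(89): voice 1 is free -> assigned | voices=[85 89]
Op 12: note_off(85): free voice 0 | voices=[- 89]
Op 13: note_off(89): free voice 1 | voices=[- -]

Answer: 5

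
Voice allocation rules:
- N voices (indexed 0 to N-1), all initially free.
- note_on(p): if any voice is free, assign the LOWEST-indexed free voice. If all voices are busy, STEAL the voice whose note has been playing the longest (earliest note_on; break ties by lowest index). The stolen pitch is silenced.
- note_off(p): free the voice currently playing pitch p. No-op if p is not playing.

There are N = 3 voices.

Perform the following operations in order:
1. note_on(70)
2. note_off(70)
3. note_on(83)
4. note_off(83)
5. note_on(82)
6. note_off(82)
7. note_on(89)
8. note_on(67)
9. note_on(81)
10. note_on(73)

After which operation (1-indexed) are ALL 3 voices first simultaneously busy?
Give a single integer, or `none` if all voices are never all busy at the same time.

Answer: 9

Derivation:
Op 1: note_on(70): voice 0 is free -> assigned | voices=[70 - -]
Op 2: note_off(70): free voice 0 | voices=[- - -]
Op 3: note_on(83): voice 0 is free -> assigned | voices=[83 - -]
Op 4: note_off(83): free voice 0 | voices=[- - -]
Op 5: note_on(82): voice 0 is free -> assigned | voices=[82 - -]
Op 6: note_off(82): free voice 0 | voices=[- - -]
Op 7: note_on(89): voice 0 is free -> assigned | voices=[89 - -]
Op 8: note_on(67): voice 1 is free -> assigned | voices=[89 67 -]
Op 9: note_on(81): voice 2 is free -> assigned | voices=[89 67 81]
Op 10: note_on(73): all voices busy, STEAL voice 0 (pitch 89, oldest) -> assign | voices=[73 67 81]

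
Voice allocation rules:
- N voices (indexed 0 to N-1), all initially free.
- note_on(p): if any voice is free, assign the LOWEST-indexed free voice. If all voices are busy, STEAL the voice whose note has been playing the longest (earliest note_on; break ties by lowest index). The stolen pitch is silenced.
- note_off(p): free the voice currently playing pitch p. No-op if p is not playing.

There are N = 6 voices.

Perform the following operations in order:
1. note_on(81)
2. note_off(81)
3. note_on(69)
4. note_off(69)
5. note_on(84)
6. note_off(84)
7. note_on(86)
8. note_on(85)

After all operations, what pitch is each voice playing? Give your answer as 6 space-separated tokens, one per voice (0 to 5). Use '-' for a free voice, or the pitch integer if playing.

Answer: 86 85 - - - -

Derivation:
Op 1: note_on(81): voice 0 is free -> assigned | voices=[81 - - - - -]
Op 2: note_off(81): free voice 0 | voices=[- - - - - -]
Op 3: note_on(69): voice 0 is free -> assigned | voices=[69 - - - - -]
Op 4: note_off(69): free voice 0 | voices=[- - - - - -]
Op 5: note_on(84): voice 0 is free -> assigned | voices=[84 - - - - -]
Op 6: note_off(84): free voice 0 | voices=[- - - - - -]
Op 7: note_on(86): voice 0 is free -> assigned | voices=[86 - - - - -]
Op 8: note_on(85): voice 1 is free -> assigned | voices=[86 85 - - - -]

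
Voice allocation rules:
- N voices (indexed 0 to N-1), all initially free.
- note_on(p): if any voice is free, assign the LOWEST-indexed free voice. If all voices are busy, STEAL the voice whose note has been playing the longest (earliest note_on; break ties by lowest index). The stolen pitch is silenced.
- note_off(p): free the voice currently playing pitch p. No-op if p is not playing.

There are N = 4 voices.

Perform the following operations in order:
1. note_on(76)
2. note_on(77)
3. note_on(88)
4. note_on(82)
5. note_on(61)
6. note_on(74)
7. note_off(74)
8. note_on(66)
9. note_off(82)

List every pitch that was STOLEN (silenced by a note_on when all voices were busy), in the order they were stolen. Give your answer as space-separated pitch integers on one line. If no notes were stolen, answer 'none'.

Op 1: note_on(76): voice 0 is free -> assigned | voices=[76 - - -]
Op 2: note_on(77): voice 1 is free -> assigned | voices=[76 77 - -]
Op 3: note_on(88): voice 2 is free -> assigned | voices=[76 77 88 -]
Op 4: note_on(82): voice 3 is free -> assigned | voices=[76 77 88 82]
Op 5: note_on(61): all voices busy, STEAL voice 0 (pitch 76, oldest) -> assign | voices=[61 77 88 82]
Op 6: note_on(74): all voices busy, STEAL voice 1 (pitch 77, oldest) -> assign | voices=[61 74 88 82]
Op 7: note_off(74): free voice 1 | voices=[61 - 88 82]
Op 8: note_on(66): voice 1 is free -> assigned | voices=[61 66 88 82]
Op 9: note_off(82): free voice 3 | voices=[61 66 88 -]

Answer: 76 77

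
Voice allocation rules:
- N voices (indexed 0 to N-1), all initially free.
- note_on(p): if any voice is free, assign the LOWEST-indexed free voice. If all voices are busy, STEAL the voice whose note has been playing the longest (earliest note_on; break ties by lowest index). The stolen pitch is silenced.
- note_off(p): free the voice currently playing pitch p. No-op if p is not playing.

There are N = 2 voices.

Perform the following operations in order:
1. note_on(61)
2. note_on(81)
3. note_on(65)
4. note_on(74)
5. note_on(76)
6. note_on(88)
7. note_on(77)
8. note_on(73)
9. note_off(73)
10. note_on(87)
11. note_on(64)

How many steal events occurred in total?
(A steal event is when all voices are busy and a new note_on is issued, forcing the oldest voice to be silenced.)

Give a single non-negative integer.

Answer: 7

Derivation:
Op 1: note_on(61): voice 0 is free -> assigned | voices=[61 -]
Op 2: note_on(81): voice 1 is free -> assigned | voices=[61 81]
Op 3: note_on(65): all voices busy, STEAL voice 0 (pitch 61, oldest) -> assign | voices=[65 81]
Op 4: note_on(74): all voices busy, STEAL voice 1 (pitch 81, oldest) -> assign | voices=[65 74]
Op 5: note_on(76): all voices busy, STEAL voice 0 (pitch 65, oldest) -> assign | voices=[76 74]
Op 6: note_on(88): all voices busy, STEAL voice 1 (pitch 74, oldest) -> assign | voices=[76 88]
Op 7: note_on(77): all voices busy, STEAL voice 0 (pitch 76, oldest) -> assign | voices=[77 88]
Op 8: note_on(73): all voices busy, STEAL voice 1 (pitch 88, oldest) -> assign | voices=[77 73]
Op 9: note_off(73): free voice 1 | voices=[77 -]
Op 10: note_on(87): voice 1 is free -> assigned | voices=[77 87]
Op 11: note_on(64): all voices busy, STEAL voice 0 (pitch 77, oldest) -> assign | voices=[64 87]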